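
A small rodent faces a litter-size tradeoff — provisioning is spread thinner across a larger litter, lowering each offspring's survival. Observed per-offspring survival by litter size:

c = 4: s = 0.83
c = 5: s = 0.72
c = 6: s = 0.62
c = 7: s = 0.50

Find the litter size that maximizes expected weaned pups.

Expected weaned pups = c × s(c):
  c=4: 4 × 0.83 = 3.320
  c=5: 5 × 0.72 = 3.600
  c=6: 6 × 0.62 = 3.720
  c=7: 7 × 0.50 = 3.500
Maximum at c = 6 (3.720 weaned pups).

6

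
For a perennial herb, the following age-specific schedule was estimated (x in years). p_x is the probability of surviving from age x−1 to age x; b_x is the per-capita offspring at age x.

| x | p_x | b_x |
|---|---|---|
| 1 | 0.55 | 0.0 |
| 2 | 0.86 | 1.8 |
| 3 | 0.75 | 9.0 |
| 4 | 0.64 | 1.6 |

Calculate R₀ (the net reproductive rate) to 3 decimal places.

4.407

Survivorship from birth: l_x = p_1·p_2·…·p_x.
  l_1 = 0.55000
  l_2 = 0.47300
  l_3 = 0.35475
  l_4 = 0.22704
R₀ = Σ l_x b_x:
  age 1: 0.55000 × 0.0 = 0.0000
  age 2: 0.47300 × 1.8 = 0.8514
  age 3: 0.35475 × 9.0 = 3.1928
  age 4: 0.22704 × 1.6 = 0.3633
R₀ = 0.0000 + 0.8514 + 3.1928 + 0.3633 = 4.4074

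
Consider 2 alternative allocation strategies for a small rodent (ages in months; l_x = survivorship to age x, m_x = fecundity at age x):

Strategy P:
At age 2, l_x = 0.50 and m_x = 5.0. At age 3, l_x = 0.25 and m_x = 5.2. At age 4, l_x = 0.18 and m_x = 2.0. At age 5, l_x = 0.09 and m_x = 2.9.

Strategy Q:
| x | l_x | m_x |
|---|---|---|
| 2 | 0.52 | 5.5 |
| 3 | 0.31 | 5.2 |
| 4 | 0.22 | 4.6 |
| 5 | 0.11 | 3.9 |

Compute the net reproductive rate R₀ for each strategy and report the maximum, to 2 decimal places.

Strategy P: R₀ = 0.50×5.0 + 0.25×5.2 + 0.18×2.0 + 0.09×2.9 = 4.4210
Strategy Q: R₀ = 0.52×5.5 + 0.31×5.2 + 0.22×4.6 + 0.11×3.9 = 5.9130
Highest R₀: strategy Q with 5.9130.

5.91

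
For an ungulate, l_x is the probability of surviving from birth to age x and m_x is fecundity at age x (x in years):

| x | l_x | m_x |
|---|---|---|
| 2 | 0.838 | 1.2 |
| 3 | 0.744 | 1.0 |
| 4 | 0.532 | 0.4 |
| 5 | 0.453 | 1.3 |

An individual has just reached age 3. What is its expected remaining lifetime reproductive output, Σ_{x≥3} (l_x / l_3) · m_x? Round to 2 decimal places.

2.08

l_3 = 0.744. Conditional survival from age 3 to x is l_x / l_3.
  x=3: (0.744/0.744) × 1.0 = 1.0000
  x=4: (0.532/0.744) × 0.4 = 0.2860
  x=5: (0.453/0.744) × 1.3 = 0.7915
Sum = 1.0000 + 0.2860 + 0.7915 = 2.0776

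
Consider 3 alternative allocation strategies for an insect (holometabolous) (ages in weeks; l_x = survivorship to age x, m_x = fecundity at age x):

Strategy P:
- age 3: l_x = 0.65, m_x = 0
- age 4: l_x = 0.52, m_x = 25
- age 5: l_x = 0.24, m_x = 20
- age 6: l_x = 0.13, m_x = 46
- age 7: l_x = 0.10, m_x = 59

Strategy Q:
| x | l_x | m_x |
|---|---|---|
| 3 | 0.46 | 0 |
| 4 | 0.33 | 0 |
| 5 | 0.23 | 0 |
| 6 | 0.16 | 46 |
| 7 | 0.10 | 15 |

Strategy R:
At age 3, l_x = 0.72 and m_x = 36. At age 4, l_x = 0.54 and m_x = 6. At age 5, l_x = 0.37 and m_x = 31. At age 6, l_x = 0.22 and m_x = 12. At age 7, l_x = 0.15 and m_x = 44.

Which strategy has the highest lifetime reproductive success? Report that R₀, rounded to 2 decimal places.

49.87

Strategy P: R₀ = 0.65×0 + 0.52×25 + 0.24×20 + 0.13×46 + 0.10×59 = 29.6800
Strategy Q: R₀ = 0.46×0 + 0.33×0 + 0.23×0 + 0.16×46 + 0.10×15 = 8.8600
Strategy R: R₀ = 0.72×36 + 0.54×6 + 0.37×31 + 0.22×12 + 0.15×44 = 49.8700
Highest R₀: strategy R with 49.8700.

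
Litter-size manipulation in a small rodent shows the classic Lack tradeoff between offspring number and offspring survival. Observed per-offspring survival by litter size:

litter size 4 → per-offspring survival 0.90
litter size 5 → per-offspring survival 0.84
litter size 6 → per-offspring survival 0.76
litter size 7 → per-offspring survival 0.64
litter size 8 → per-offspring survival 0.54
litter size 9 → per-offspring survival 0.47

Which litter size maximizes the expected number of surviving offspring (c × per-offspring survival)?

Expected surviving offspring = c × s(c):
  c=4: 4 × 0.90 = 3.600
  c=5: 5 × 0.84 = 4.200
  c=6: 6 × 0.76 = 4.560
  c=7: 7 × 0.64 = 4.480
  c=8: 8 × 0.54 = 4.320
  c=9: 9 × 0.47 = 4.230
Maximum at c = 6 (4.560 surviving offspring).

6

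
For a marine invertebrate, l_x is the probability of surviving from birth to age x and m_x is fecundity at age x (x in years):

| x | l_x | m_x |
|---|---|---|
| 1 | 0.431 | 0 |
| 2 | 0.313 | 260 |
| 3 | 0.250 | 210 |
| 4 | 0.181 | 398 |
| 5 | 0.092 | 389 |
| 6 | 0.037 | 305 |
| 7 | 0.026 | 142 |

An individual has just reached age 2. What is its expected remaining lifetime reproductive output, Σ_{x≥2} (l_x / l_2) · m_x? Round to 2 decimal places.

820.07

l_2 = 0.313. Conditional survival from age 2 to x is l_x / l_2.
  x=2: (0.313/0.313) × 260 = 260.0000
  x=3: (0.250/0.313) × 210 = 167.7316
  x=4: (0.181/0.313) × 398 = 230.1534
  x=5: (0.092/0.313) × 389 = 114.3387
  x=6: (0.037/0.313) × 305 = 36.0543
  x=7: (0.026/0.313) × 142 = 11.7955
Sum = 260.0000 + 167.7316 + 230.1534 + 114.3387 + 36.0543 + 11.7955 = 820.0735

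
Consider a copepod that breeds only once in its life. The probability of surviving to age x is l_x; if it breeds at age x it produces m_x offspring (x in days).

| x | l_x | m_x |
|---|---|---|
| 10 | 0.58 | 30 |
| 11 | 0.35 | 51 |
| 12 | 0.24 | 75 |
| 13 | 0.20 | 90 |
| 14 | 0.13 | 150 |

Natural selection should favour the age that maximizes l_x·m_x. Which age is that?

14

Expected offspring if breeding at age x = l_x × m_x:
  age 10: 0.58 × 30 = 17.400
  age 11: 0.35 × 51 = 17.850
  age 12: 0.24 × 75 = 18.000
  age 13: 0.20 × 90 = 18.000
  age 14: 0.13 × 150 = 19.500
Maximum at age 14 (19.500).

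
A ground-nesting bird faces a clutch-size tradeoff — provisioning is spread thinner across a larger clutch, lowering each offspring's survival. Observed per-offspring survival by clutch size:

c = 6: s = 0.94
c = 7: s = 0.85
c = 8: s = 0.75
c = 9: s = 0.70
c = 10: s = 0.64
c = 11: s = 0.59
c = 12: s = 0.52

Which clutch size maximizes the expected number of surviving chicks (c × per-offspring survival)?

11

Expected surviving chicks = c × s(c):
  c=6: 6 × 0.94 = 5.640
  c=7: 7 × 0.85 = 5.950
  c=8: 8 × 0.75 = 6.000
  c=9: 9 × 0.70 = 6.300
  c=10: 10 × 0.64 = 6.400
  c=11: 11 × 0.59 = 6.490
  c=12: 12 × 0.52 = 6.240
Maximum at c = 11 (6.490 surviving chicks).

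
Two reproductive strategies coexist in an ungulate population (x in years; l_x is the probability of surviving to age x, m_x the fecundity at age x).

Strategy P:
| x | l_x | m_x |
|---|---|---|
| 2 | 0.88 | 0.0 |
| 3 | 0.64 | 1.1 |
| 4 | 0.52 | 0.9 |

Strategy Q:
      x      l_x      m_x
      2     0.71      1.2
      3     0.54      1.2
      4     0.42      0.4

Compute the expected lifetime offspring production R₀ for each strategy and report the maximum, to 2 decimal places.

1.67

Strategy P: R₀ = 0.88×0.0 + 0.64×1.1 + 0.52×0.9 = 1.1720
Strategy Q: R₀ = 0.71×1.2 + 0.54×1.2 + 0.42×0.4 = 1.6680
Highest R₀: strategy Q with 1.6680.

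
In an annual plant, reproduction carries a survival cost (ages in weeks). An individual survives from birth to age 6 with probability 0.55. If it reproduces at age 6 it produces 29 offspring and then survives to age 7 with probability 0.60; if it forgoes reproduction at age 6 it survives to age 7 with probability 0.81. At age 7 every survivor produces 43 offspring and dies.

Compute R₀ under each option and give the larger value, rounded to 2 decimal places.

30.14

breed at age 6: R₀ = 0.55 × (29 + 0.60 × 43) = 0.55 × 54.8000 = 30.1400
delay to age 7: R₀ = 0.55 × (0.81 × 43) = 0.55 × 34.8300 = 19.1565
Higher: breed at age 6 (30.1400).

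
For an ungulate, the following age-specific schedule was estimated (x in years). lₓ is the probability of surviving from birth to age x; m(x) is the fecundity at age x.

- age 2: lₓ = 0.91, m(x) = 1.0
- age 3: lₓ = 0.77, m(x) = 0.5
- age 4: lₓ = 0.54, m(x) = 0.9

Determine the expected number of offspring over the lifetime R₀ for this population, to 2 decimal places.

1.78

R₀ = Σ lₓ m(x):
  age 2: 0.91 × 1.0 = 0.9100
  age 3: 0.77 × 0.5 = 0.3850
  age 4: 0.54 × 0.9 = 0.4860
R₀ = 0.9100 + 0.3850 + 0.4860 = 1.7810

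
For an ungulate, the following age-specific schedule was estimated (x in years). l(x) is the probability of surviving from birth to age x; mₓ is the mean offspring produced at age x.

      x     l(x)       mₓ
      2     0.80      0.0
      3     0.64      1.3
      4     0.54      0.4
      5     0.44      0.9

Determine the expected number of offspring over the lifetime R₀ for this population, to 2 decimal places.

1.44

R₀ = Σ l(x) mₓ:
  age 2: 0.80 × 0.0 = 0.0000
  age 3: 0.64 × 1.3 = 0.8320
  age 4: 0.54 × 0.4 = 0.2160
  age 5: 0.44 × 0.9 = 0.3960
R₀ = 0.0000 + 0.8320 + 0.2160 + 0.3960 = 1.4440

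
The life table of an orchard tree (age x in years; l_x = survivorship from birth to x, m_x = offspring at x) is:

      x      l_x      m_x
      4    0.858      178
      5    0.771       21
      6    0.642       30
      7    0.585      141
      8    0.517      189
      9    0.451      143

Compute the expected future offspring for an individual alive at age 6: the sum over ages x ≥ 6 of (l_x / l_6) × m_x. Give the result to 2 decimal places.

l_6 = 0.642. Conditional survival from age 6 to x is l_x / l_6.
  x=6: (0.642/0.642) × 30 = 30.0000
  x=7: (0.585/0.642) × 141 = 128.4813
  x=8: (0.517/0.642) × 189 = 152.2009
  x=9: (0.451/0.642) × 143 = 100.4564
Sum = 30.0000 + 128.4813 + 152.2009 + 100.4564 = 411.1386

411.14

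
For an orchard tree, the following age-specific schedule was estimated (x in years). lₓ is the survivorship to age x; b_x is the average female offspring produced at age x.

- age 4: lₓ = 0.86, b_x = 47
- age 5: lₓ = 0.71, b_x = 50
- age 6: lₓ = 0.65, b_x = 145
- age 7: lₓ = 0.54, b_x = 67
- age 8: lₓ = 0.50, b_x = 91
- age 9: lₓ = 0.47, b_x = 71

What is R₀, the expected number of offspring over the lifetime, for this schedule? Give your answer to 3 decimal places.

285.220

R₀ = Σ lₓ b_x:
  age 4: 0.86 × 47 = 40.4200
  age 5: 0.71 × 50 = 35.5000
  age 6: 0.65 × 145 = 94.2500
  age 7: 0.54 × 67 = 36.1800
  age 8: 0.50 × 91 = 45.5000
  age 9: 0.47 × 71 = 33.3700
R₀ = 40.4200 + 35.5000 + 94.2500 + 36.1800 + 45.5000 + 33.3700 = 285.2200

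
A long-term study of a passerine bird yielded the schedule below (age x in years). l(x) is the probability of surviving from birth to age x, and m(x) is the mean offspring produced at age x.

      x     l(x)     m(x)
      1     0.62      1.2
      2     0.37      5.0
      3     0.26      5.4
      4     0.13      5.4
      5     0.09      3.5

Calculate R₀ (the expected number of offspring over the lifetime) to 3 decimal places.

5.015

R₀ = Σ l(x) m(x):
  age 1: 0.62 × 1.2 = 0.7440
  age 2: 0.37 × 5.0 = 1.8500
  age 3: 0.26 × 5.4 = 1.4040
  age 4: 0.13 × 5.4 = 0.7020
  age 5: 0.09 × 3.5 = 0.3150
R₀ = 0.7440 + 1.8500 + 1.4040 + 0.7020 + 0.3150 = 5.0150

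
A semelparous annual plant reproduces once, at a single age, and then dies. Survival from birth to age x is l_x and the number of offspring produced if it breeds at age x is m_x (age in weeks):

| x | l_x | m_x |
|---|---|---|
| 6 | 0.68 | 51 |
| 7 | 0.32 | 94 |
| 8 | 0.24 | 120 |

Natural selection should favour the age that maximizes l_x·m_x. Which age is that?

Expected offspring if breeding at age x = l_x × m_x:
  age 6: 0.68 × 51 = 34.680
  age 7: 0.32 × 94 = 30.080
  age 8: 0.24 × 120 = 28.800
Maximum at age 6 (34.680).

6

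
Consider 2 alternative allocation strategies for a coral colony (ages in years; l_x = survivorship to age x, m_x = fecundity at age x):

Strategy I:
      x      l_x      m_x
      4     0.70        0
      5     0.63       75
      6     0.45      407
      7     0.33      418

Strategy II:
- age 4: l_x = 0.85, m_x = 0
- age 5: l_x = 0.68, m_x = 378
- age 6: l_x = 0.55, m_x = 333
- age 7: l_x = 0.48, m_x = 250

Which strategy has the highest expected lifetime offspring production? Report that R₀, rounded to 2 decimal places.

Strategy I: R₀ = 0.70×0 + 0.63×75 + 0.45×407 + 0.33×418 = 368.3400
Strategy II: R₀ = 0.85×0 + 0.68×378 + 0.55×333 + 0.48×250 = 560.1900
Highest R₀: strategy II with 560.1900.

560.19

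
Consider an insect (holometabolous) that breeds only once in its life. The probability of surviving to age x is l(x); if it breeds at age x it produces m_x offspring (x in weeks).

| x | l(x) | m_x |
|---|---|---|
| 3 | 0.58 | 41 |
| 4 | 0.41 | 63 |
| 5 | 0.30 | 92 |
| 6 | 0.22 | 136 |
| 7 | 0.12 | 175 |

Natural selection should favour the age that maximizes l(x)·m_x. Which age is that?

6

Expected offspring if breeding at age x = l(x) × m_x:
  age 3: 0.58 × 41 = 23.780
  age 4: 0.41 × 63 = 25.830
  age 5: 0.30 × 92 = 27.600
  age 6: 0.22 × 136 = 29.920
  age 7: 0.12 × 175 = 21.000
Maximum at age 6 (29.920).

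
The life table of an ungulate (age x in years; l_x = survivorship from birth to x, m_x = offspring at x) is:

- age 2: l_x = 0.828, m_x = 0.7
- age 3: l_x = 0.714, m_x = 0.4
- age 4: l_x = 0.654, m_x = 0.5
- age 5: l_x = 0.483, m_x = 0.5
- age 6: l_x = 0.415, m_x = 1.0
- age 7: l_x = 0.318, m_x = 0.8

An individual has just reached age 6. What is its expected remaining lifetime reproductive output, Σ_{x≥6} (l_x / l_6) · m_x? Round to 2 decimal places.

l_6 = 0.415. Conditional survival from age 6 to x is l_x / l_6.
  x=6: (0.415/0.415) × 1.0 = 1.0000
  x=7: (0.318/0.415) × 0.8 = 0.6130
Sum = 1.0000 + 0.6130 = 1.6130

1.61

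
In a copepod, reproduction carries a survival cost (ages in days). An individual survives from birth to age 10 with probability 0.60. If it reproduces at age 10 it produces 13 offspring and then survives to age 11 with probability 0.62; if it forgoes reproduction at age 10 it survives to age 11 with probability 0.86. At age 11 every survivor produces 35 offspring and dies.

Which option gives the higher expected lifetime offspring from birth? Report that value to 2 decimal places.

20.82

breed at age 10: R₀ = 0.60 × (13 + 0.62 × 35) = 0.60 × 34.7000 = 20.8200
delay to age 11: R₀ = 0.60 × (0.86 × 35) = 0.60 × 30.1000 = 18.0600
Higher: breed at age 10 (20.8200).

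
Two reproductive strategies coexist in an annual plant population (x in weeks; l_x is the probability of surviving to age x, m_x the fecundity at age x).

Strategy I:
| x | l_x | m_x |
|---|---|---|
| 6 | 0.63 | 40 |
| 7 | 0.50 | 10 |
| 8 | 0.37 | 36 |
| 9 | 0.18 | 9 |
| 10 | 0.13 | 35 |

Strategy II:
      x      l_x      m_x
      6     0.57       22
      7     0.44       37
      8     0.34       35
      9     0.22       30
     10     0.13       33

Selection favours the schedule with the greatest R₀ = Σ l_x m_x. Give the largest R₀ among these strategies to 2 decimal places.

51.61

Strategy I: R₀ = 0.63×40 + 0.50×10 + 0.37×36 + 0.18×9 + 0.13×35 = 49.6900
Strategy II: R₀ = 0.57×22 + 0.44×37 + 0.34×35 + 0.22×30 + 0.13×33 = 51.6100
Highest R₀: strategy II with 51.6100.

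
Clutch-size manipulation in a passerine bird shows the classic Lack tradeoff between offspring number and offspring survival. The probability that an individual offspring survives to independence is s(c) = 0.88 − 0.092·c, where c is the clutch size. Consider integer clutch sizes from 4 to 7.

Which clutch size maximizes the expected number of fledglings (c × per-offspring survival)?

5

Expected fledglings = c × s(c):
  c=4: 4 × 0.512 = 2.048
  c=5: 5 × 0.420 = 2.100
  c=6: 6 × 0.328 = 1.968
  c=7: 7 × 0.236 = 1.652
Maximum at c = 5 (2.100 fledglings).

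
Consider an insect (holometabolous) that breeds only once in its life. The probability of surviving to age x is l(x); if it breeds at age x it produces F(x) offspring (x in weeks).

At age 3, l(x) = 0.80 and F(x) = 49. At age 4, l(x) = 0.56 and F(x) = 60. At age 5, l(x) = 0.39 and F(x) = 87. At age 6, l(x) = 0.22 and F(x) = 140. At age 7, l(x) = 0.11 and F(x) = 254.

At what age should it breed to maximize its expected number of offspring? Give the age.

3

Expected offspring if breeding at age x = l(x) × F(x):
  age 3: 0.80 × 49 = 39.200
  age 4: 0.56 × 60 = 33.600
  age 5: 0.39 × 87 = 33.930
  age 6: 0.22 × 140 = 30.800
  age 7: 0.11 × 254 = 27.940
Maximum at age 3 (39.200).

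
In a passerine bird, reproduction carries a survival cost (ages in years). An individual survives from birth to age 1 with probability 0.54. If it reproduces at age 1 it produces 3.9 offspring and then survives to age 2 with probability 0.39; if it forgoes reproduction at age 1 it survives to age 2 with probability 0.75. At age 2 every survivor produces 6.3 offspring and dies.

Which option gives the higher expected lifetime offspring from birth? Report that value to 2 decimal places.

breed at age 1: R₀ = 0.54 × (3.9 + 0.39 × 6.3) = 0.54 × 6.3570 = 3.4328
delay to age 2: R₀ = 0.54 × (0.75 × 6.3) = 0.54 × 4.7250 = 2.5515
Higher: breed at age 1 (3.4328).

3.43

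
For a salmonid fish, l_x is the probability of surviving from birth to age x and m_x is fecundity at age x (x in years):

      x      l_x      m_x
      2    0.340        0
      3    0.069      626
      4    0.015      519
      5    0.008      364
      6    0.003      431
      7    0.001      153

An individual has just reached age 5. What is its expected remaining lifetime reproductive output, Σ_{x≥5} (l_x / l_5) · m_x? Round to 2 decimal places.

l_5 = 0.008. Conditional survival from age 5 to x is l_x / l_5.
  x=5: (0.008/0.008) × 364 = 364.0000
  x=6: (0.003/0.008) × 431 = 161.6250
  x=7: (0.001/0.008) × 153 = 19.1250
Sum = 364.0000 + 161.6250 + 19.1250 = 544.7500

544.75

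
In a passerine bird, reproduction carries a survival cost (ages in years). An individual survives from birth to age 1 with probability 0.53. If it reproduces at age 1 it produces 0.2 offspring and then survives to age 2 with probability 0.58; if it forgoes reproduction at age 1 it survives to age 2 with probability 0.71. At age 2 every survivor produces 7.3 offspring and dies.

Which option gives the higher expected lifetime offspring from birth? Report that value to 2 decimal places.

2.75

breed at age 1: R₀ = 0.53 × (0.2 + 0.58 × 7.3) = 0.53 × 4.4340 = 2.3500
delay to age 2: R₀ = 0.53 × (0.71 × 7.3) = 0.53 × 5.1830 = 2.7470
Higher: delay to age 2 (2.7470).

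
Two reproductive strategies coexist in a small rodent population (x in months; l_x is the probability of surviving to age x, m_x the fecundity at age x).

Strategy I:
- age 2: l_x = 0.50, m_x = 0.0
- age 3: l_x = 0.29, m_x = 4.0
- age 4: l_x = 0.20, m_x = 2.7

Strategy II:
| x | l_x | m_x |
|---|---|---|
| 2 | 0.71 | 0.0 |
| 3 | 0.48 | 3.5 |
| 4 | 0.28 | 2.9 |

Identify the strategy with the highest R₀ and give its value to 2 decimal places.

Strategy I: R₀ = 0.50×0.0 + 0.29×4.0 + 0.20×2.7 = 1.7000
Strategy II: R₀ = 0.71×0.0 + 0.48×3.5 + 0.28×2.9 = 2.4920
Highest R₀: strategy II with 2.4920.

2.49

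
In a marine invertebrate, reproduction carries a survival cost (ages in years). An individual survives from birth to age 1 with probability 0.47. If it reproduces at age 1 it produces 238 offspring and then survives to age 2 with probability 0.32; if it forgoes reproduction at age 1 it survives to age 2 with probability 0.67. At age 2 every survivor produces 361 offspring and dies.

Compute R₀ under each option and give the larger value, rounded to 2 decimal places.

breed at age 1: R₀ = 0.47 × (238 + 0.32 × 361) = 0.47 × 353.5200 = 166.1544
delay to age 2: R₀ = 0.47 × (0.67 × 361) = 0.47 × 241.8700 = 113.6789
Higher: breed at age 1 (166.1544).

166.15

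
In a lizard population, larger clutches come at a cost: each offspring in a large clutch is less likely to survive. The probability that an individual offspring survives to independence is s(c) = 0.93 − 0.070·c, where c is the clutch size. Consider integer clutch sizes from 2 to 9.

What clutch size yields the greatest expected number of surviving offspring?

7

Expected surviving offspring = c × s(c):
  c=2: 2 × 0.790 = 1.580
  c=3: 3 × 0.720 = 2.160
  c=4: 4 × 0.650 = 2.600
  c=5: 5 × 0.580 = 2.900
  c=6: 6 × 0.510 = 3.060
  c=7: 7 × 0.440 = 3.080
  c=8: 8 × 0.370 = 2.960
  c=9: 9 × 0.300 = 2.700
Maximum at c = 7 (3.080 surviving offspring).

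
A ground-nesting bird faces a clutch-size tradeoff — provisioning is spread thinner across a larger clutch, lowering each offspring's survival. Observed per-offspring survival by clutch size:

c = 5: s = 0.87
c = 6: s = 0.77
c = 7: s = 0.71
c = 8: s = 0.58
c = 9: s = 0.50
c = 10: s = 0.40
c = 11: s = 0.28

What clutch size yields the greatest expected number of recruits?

7

Expected recruits = c × s(c):
  c=5: 5 × 0.87 = 4.350
  c=6: 6 × 0.77 = 4.620
  c=7: 7 × 0.71 = 4.970
  c=8: 8 × 0.58 = 4.640
  c=9: 9 × 0.50 = 4.500
  c=10: 10 × 0.40 = 4.000
  c=11: 11 × 0.28 = 3.080
Maximum at c = 7 (4.970 recruits).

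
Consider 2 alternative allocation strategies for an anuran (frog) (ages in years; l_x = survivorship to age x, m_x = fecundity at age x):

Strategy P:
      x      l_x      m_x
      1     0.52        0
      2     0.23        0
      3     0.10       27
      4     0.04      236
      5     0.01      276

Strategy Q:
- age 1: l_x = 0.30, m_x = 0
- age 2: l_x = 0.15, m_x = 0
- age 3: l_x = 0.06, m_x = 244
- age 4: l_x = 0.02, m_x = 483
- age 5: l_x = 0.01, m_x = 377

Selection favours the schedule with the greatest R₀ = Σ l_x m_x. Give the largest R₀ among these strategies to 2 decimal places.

Strategy P: R₀ = 0.52×0 + 0.23×0 + 0.10×27 + 0.04×236 + 0.01×276 = 14.9000
Strategy Q: R₀ = 0.30×0 + 0.15×0 + 0.06×244 + 0.02×483 + 0.01×377 = 28.0700
Highest R₀: strategy Q with 28.0700.

28.07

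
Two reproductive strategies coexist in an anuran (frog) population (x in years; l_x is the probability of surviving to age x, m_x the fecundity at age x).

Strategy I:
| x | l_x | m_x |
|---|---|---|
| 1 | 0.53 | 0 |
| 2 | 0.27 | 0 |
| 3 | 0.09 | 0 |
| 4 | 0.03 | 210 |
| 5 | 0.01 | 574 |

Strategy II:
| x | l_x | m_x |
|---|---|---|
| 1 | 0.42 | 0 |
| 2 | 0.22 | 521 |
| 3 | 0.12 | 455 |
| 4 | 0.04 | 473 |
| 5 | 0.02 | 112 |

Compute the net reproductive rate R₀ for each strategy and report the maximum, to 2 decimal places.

Strategy I: R₀ = 0.53×0 + 0.27×0 + 0.09×0 + 0.03×210 + 0.01×574 = 12.0400
Strategy II: R₀ = 0.42×0 + 0.22×521 + 0.12×455 + 0.04×473 + 0.02×112 = 190.3800
Highest R₀: strategy II with 190.3800.

190.38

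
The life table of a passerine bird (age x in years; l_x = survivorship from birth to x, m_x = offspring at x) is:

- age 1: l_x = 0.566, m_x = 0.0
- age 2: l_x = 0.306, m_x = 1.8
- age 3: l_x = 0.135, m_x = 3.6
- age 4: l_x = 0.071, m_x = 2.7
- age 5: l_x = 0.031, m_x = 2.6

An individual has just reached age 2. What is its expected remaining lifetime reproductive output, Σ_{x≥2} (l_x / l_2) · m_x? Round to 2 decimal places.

4.28

l_2 = 0.306. Conditional survival from age 2 to x is l_x / l_2.
  x=2: (0.306/0.306) × 1.8 = 1.8000
  x=3: (0.135/0.306) × 3.6 = 1.5882
  x=4: (0.071/0.306) × 2.7 = 0.6265
  x=5: (0.031/0.306) × 2.6 = 0.2634
Sum = 1.8000 + 1.5882 + 0.6265 + 0.2634 = 4.2781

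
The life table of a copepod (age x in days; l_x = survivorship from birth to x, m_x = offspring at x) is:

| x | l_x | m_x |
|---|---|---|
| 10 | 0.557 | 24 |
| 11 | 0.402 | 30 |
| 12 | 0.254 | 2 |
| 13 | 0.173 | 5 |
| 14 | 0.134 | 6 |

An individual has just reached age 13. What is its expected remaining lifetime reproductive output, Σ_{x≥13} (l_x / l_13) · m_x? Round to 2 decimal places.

l_13 = 0.173. Conditional survival from age 13 to x is l_x / l_13.
  x=13: (0.173/0.173) × 5 = 5.0000
  x=14: (0.134/0.173) × 6 = 4.6474
Sum = 5.0000 + 4.6474 = 9.6474

9.65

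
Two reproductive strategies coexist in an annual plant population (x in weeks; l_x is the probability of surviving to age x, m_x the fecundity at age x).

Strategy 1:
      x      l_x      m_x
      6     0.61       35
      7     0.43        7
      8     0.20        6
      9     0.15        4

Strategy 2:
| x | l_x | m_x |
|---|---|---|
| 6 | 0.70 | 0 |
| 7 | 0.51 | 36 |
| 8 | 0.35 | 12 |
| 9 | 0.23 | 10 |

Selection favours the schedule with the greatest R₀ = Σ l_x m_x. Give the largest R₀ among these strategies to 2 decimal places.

26.16

Strategy 1: R₀ = 0.61×35 + 0.43×7 + 0.20×6 + 0.15×4 = 26.1600
Strategy 2: R₀ = 0.70×0 + 0.51×36 + 0.35×12 + 0.23×10 = 24.8600
Highest R₀: strategy 1 with 26.1600.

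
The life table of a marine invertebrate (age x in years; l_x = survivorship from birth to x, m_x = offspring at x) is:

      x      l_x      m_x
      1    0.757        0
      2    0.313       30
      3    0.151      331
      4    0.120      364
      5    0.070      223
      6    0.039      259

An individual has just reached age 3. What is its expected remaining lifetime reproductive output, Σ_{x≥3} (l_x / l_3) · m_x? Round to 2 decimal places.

790.54

l_3 = 0.151. Conditional survival from age 3 to x is l_x / l_3.
  x=3: (0.151/0.151) × 331 = 331.0000
  x=4: (0.120/0.151) × 364 = 289.2715
  x=5: (0.070/0.151) × 223 = 103.3775
  x=6: (0.039/0.151) × 259 = 66.8940
Sum = 331.0000 + 289.2715 + 103.3775 + 66.8940 = 790.5430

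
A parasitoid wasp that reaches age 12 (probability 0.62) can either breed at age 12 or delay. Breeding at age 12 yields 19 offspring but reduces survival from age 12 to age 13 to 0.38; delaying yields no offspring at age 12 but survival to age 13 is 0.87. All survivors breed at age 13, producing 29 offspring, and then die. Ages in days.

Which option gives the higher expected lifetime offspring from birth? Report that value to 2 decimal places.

breed at age 12: R₀ = 0.62 × (19 + 0.38 × 29) = 0.62 × 30.0200 = 18.6124
delay to age 13: R₀ = 0.62 × (0.87 × 29) = 0.62 × 25.2300 = 15.6426
Higher: breed at age 12 (18.6124).

18.61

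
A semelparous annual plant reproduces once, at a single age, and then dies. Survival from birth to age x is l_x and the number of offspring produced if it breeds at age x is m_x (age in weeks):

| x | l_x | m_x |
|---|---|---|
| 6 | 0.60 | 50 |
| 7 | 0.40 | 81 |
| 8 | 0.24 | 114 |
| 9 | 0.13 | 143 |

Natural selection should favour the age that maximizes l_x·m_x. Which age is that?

Expected offspring if breeding at age x = l_x × m_x:
  age 6: 0.60 × 50 = 30.000
  age 7: 0.40 × 81 = 32.400
  age 8: 0.24 × 114 = 27.360
  age 9: 0.13 × 143 = 18.590
Maximum at age 7 (32.400).

7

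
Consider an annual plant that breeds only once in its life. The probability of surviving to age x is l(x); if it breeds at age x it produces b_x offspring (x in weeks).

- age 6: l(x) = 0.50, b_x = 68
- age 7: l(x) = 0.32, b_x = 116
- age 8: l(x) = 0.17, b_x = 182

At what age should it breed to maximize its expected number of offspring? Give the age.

Expected offspring if breeding at age x = l(x) × b_x:
  age 6: 0.50 × 68 = 34.000
  age 7: 0.32 × 116 = 37.120
  age 8: 0.17 × 182 = 30.940
Maximum at age 7 (37.120).

7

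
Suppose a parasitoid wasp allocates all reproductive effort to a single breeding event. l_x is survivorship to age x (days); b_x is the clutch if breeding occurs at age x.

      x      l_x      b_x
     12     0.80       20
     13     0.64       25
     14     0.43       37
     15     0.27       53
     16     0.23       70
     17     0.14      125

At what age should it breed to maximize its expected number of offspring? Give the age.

17

Expected offspring if breeding at age x = l_x × b_x:
  age 12: 0.80 × 20 = 16.000
  age 13: 0.64 × 25 = 16.000
  age 14: 0.43 × 37 = 15.910
  age 15: 0.27 × 53 = 14.310
  age 16: 0.23 × 70 = 16.100
  age 17: 0.14 × 125 = 17.500
Maximum at age 17 (17.500).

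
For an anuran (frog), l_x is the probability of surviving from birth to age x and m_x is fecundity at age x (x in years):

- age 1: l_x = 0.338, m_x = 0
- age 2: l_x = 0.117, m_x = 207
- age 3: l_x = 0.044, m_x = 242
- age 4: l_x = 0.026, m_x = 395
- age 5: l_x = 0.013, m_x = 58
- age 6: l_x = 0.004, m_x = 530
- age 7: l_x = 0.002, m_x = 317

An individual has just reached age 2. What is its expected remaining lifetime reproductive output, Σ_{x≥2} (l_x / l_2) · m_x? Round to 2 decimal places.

l_2 = 0.117. Conditional survival from age 2 to x is l_x / l_2.
  x=2: (0.117/0.117) × 207 = 207.0000
  x=3: (0.044/0.117) × 242 = 91.0085
  x=4: (0.026/0.117) × 395 = 87.7778
  x=5: (0.013/0.117) × 58 = 6.4444
  x=6: (0.004/0.117) × 530 = 18.1197
  x=7: (0.002/0.117) × 317 = 5.4188
Sum = 207.0000 + 91.0085 + 87.7778 + 6.4444 + 18.1197 + 5.4188 = 415.7692

415.77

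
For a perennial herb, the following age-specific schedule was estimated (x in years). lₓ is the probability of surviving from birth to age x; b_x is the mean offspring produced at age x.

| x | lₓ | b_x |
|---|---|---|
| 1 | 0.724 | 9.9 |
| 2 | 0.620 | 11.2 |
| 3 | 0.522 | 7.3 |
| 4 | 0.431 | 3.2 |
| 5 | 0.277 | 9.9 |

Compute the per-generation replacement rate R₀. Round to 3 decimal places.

22.044

R₀ = Σ lₓ b_x:
  age 1: 0.724 × 9.9 = 7.1676
  age 2: 0.620 × 11.2 = 6.9440
  age 3: 0.522 × 7.3 = 3.8106
  age 4: 0.431 × 3.2 = 1.3792
  age 5: 0.277 × 9.9 = 2.7423
R₀ = 7.1676 + 6.9440 + 3.8106 + 1.3792 + 2.7423 = 22.0437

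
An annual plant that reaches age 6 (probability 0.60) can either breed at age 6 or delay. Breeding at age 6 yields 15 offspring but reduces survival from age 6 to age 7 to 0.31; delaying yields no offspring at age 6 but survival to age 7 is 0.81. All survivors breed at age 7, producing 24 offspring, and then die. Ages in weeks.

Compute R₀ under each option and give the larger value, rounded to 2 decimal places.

breed at age 6: R₀ = 0.60 × (15 + 0.31 × 24) = 0.60 × 22.4400 = 13.4640
delay to age 7: R₀ = 0.60 × (0.81 × 24) = 0.60 × 19.4400 = 11.6640
Higher: breed at age 6 (13.4640).

13.46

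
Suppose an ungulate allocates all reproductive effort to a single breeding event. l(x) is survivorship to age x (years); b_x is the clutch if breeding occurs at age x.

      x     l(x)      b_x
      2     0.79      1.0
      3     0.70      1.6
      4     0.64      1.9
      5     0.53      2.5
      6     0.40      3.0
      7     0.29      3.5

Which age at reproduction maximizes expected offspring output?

5

Expected offspring if breeding at age x = l(x) × b_x:
  age 2: 0.79 × 1.0 = 0.790
  age 3: 0.70 × 1.6 = 1.120
  age 4: 0.64 × 1.9 = 1.216
  age 5: 0.53 × 2.5 = 1.325
  age 6: 0.40 × 3.0 = 1.200
  age 7: 0.29 × 3.5 = 1.015
Maximum at age 5 (1.325).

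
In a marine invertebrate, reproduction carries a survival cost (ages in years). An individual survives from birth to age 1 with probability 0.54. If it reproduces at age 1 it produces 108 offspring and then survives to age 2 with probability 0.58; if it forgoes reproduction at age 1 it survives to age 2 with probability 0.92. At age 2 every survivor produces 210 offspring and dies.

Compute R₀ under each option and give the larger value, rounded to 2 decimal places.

breed at age 1: R₀ = 0.54 × (108 + 0.58 × 210) = 0.54 × 229.8000 = 124.0920
delay to age 2: R₀ = 0.54 × (0.92 × 210) = 0.54 × 193.2000 = 104.3280
Higher: breed at age 1 (124.0920).

124.09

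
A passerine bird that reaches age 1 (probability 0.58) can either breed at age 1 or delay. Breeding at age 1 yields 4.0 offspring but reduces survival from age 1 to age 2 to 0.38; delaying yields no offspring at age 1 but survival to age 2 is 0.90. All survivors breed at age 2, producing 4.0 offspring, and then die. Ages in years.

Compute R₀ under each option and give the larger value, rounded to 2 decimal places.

3.20

breed at age 1: R₀ = 0.58 × (4.0 + 0.38 × 4.0) = 0.58 × 5.5200 = 3.2016
delay to age 2: R₀ = 0.58 × (0.90 × 4.0) = 0.58 × 3.6000 = 2.0880
Higher: breed at age 1 (3.2016).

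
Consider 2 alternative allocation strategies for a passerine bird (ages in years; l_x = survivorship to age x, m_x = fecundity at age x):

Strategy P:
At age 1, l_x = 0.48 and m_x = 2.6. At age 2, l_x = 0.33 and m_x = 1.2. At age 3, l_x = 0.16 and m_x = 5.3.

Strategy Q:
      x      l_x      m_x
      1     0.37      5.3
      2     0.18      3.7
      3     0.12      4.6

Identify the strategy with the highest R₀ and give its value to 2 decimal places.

3.18

Strategy P: R₀ = 0.48×2.6 + 0.33×1.2 + 0.16×5.3 = 2.4920
Strategy Q: R₀ = 0.37×5.3 + 0.18×3.7 + 0.12×4.6 = 3.1790
Highest R₀: strategy Q with 3.1790.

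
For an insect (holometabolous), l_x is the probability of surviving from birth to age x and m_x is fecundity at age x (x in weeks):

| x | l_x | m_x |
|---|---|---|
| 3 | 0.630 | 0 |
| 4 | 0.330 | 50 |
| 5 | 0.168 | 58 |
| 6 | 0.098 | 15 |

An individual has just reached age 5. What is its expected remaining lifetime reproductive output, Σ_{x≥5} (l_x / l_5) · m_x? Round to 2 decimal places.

66.75

l_5 = 0.168. Conditional survival from age 5 to x is l_x / l_5.
  x=5: (0.168/0.168) × 58 = 58.0000
  x=6: (0.098/0.168) × 15 = 8.7500
Sum = 58.0000 + 8.7500 = 66.7500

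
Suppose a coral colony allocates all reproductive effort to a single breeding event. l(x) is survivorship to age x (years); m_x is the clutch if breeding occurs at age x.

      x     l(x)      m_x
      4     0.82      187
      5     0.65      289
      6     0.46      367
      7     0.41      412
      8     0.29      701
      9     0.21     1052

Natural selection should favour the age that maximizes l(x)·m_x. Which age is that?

Expected offspring if breeding at age x = l(x) × m_x:
  age 4: 0.82 × 187 = 153.340
  age 5: 0.65 × 289 = 187.850
  age 6: 0.46 × 367 = 168.820
  age 7: 0.41 × 412 = 168.920
  age 8: 0.29 × 701 = 203.290
  age 9: 0.21 × 1052 = 220.920
Maximum at age 9 (220.920).

9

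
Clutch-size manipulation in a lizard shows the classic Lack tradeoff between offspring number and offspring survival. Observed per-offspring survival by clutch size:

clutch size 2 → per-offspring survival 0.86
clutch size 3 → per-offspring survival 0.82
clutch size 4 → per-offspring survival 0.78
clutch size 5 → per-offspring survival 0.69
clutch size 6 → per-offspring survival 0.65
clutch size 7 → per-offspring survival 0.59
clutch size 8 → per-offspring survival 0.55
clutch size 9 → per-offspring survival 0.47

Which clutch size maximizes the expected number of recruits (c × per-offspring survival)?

8

Expected recruits = c × s(c):
  c=2: 2 × 0.86 = 1.720
  c=3: 3 × 0.82 = 2.460
  c=4: 4 × 0.78 = 3.120
  c=5: 5 × 0.69 = 3.450
  c=6: 6 × 0.65 = 3.900
  c=7: 7 × 0.59 = 4.130
  c=8: 8 × 0.55 = 4.400
  c=9: 9 × 0.47 = 4.230
Maximum at c = 8 (4.400 recruits).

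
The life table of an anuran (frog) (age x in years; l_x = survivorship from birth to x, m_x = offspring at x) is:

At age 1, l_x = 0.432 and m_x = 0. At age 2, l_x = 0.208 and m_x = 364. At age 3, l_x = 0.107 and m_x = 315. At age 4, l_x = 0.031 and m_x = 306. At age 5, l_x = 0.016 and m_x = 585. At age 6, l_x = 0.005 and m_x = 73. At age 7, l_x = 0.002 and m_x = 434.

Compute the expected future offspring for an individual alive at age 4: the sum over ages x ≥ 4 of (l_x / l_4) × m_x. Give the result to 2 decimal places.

647.71

l_4 = 0.031. Conditional survival from age 4 to x is l_x / l_4.
  x=4: (0.031/0.031) × 306 = 306.0000
  x=5: (0.016/0.031) × 585 = 301.9355
  x=6: (0.005/0.031) × 73 = 11.7742
  x=7: (0.002/0.031) × 434 = 28.0000
Sum = 306.0000 + 301.9355 + 11.7742 + 28.0000 = 647.7097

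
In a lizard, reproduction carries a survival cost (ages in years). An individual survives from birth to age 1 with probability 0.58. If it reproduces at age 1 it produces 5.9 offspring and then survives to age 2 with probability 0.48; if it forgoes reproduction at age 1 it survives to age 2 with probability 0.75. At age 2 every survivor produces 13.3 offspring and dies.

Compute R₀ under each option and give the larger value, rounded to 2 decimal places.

7.12

breed at age 1: R₀ = 0.58 × (5.9 + 0.48 × 13.3) = 0.58 × 12.2840 = 7.1247
delay to age 2: R₀ = 0.58 × (0.75 × 13.3) = 0.58 × 9.9750 = 5.7855
Higher: breed at age 1 (7.1247).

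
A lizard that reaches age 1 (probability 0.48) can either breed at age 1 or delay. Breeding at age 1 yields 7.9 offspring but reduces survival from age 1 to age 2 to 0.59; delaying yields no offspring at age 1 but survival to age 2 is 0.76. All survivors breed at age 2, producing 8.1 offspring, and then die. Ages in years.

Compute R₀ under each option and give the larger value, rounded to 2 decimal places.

breed at age 1: R₀ = 0.48 × (7.9 + 0.59 × 8.1) = 0.48 × 12.6790 = 6.0859
delay to age 2: R₀ = 0.48 × (0.76 × 8.1) = 0.48 × 6.1560 = 2.9549
Higher: breed at age 1 (6.0859).

6.09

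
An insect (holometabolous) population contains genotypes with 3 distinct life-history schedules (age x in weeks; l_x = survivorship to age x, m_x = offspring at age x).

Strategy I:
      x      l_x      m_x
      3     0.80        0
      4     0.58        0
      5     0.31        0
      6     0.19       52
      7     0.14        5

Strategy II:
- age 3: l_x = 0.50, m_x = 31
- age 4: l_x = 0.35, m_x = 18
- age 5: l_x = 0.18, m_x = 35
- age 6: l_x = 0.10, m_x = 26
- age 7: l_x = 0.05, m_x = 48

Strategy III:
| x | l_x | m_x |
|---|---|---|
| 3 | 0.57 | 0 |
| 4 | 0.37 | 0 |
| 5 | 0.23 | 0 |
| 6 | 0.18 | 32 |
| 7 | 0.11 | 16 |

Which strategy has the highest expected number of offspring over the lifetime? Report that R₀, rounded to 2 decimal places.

33.10

Strategy I: R₀ = 0.80×0 + 0.58×0 + 0.31×0 + 0.19×52 + 0.14×5 = 10.5800
Strategy II: R₀ = 0.50×31 + 0.35×18 + 0.18×35 + 0.10×26 + 0.05×48 = 33.1000
Strategy III: R₀ = 0.57×0 + 0.37×0 + 0.23×0 + 0.18×32 + 0.11×16 = 7.5200
Highest R₀: strategy II with 33.1000.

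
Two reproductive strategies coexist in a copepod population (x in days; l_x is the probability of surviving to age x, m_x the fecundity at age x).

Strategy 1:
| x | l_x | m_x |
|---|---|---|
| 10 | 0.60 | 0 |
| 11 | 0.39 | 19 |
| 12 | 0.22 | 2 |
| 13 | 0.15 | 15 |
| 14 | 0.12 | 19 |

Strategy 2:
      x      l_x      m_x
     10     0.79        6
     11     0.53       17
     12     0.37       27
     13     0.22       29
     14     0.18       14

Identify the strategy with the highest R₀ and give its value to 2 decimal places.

32.64

Strategy 1: R₀ = 0.60×0 + 0.39×19 + 0.22×2 + 0.15×15 + 0.12×19 = 12.3800
Strategy 2: R₀ = 0.79×6 + 0.53×17 + 0.37×27 + 0.22×29 + 0.18×14 = 32.6400
Highest R₀: strategy 2 with 32.6400.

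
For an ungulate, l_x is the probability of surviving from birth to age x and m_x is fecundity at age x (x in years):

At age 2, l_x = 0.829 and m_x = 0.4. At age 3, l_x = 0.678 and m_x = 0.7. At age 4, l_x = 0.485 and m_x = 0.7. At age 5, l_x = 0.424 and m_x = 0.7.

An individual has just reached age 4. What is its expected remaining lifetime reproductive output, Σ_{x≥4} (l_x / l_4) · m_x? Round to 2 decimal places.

1.31

l_4 = 0.485. Conditional survival from age 4 to x is l_x / l_4.
  x=4: (0.485/0.485) × 0.7 = 0.7000
  x=5: (0.424/0.485) × 0.7 = 0.6120
Sum = 0.7000 + 0.6120 = 1.3120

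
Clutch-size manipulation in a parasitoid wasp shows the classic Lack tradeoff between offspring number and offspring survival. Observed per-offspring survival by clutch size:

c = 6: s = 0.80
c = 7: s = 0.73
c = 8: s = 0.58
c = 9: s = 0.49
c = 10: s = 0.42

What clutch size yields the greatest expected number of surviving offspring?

Expected surviving offspring = c × s(c):
  c=6: 6 × 0.80 = 4.800
  c=7: 7 × 0.73 = 5.110
  c=8: 8 × 0.58 = 4.640
  c=9: 9 × 0.49 = 4.410
  c=10: 10 × 0.42 = 4.200
Maximum at c = 7 (5.110 surviving offspring).

7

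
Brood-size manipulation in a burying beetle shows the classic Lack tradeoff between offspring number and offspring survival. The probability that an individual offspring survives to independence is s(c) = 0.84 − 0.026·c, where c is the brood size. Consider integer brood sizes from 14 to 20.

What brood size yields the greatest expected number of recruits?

Expected recruits = c × s(c):
  c=14: 14 × 0.476 = 6.664
  c=15: 15 × 0.450 = 6.750
  c=16: 16 × 0.424 = 6.784
  c=17: 17 × 0.398 = 6.766
  c=18: 18 × 0.372 = 6.696
  c=19: 19 × 0.346 = 6.574
  c=20: 20 × 0.320 = 6.400
Maximum at c = 16 (6.784 recruits).

16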